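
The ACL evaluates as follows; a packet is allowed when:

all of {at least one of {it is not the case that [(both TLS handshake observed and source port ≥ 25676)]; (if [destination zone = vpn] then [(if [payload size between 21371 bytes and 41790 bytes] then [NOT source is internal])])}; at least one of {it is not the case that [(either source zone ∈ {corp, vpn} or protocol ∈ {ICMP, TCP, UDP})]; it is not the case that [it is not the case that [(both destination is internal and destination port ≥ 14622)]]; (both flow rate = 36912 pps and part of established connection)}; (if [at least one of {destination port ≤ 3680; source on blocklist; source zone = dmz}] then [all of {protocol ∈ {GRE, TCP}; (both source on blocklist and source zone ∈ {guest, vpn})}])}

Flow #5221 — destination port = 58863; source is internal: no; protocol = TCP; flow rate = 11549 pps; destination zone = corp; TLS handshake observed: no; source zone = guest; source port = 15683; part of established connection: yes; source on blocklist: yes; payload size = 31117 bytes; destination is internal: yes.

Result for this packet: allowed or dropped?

Allowed

Atomic conditions:
  TLS handshake observed: no → false
  source port ≥ 25676: 15683 ≥ 25676 is false
  destination zone = vpn: corp == vpn is false
  payload size between 21371 bytes and 41790 bytes: 31117 in [21371, 41790] is true
  NOT source is internal: no → true
  source zone ∈ {corp, vpn}: guest is not in the set → false
  protocol ∈ {ICMP, TCP, UDP}: TCP is in the set → true
  destination is internal: yes → true
  destination port ≥ 14622: 58863 ≥ 14622 is true
  flow rate = 36912 pps: 11549 == 36912 is false
  part of established connection: yes → true
  destination port ≤ 3680: 58863 ≤ 3680 is false
  source on blocklist: yes → true
  source zone = dmz: guest == dmz is false
  protocol ∈ {GRE, TCP}: TCP is in the set → true
  source zone ∈ {guest, vpn}: guest is in the set → true
Combine:
[1.1.1] false AND false = false
[1.1] NOT false = true
[1.2.2] true → true = true
[1.2] false → true (antecedent false ⇒ implication holds) = true
[1] true OR true = true
[2.1.1] false OR true = true
[2.1] NOT true = false
[2.2.1.1] true AND true = true
[2.2.1] NOT true = false
[2.2] NOT false = true
[2.3] false AND true = false
[2] false OR true OR false = true
[3.1] false OR true OR false = true
[3.2.2] true AND true = true
[3.2] true AND true = true
[3] true → true = true
[root] true AND true AND true = true
Overall: true → allowed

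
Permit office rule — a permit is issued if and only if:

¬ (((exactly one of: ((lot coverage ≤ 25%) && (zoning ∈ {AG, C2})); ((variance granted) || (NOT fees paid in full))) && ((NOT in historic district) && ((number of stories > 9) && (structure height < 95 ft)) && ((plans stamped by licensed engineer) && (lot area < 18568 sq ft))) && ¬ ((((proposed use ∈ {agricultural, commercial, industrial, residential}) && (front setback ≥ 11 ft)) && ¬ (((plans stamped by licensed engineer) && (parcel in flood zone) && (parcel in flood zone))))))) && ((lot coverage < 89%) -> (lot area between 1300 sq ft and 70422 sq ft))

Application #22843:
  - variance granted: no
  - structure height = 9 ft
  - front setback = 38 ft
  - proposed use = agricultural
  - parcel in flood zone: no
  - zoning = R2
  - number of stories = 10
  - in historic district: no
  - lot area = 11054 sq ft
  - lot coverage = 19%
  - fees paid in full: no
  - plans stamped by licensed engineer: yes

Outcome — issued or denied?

Issued

Atomic conditions:
  lot coverage ≤ 25%: 19 ≤ 25 is true
  zoning ∈ {AG, C2}: R2 is not in the set → false
  variance granted: no → false
  NOT fees paid in full: no → true
  NOT in historic district: no → true
  number of stories > 9: 10 > 9 is true
  structure height < 95 ft: 9 < 95 is true
  plans stamped by licensed engineer: yes → true
  lot area < 18568 sq ft: 11054 < 18568 is true
  proposed use ∈ {agricultural, commercial, industrial, residential}: agricultural is in the set → true
  front setback ≥ 11 ft: 38 ≥ 11 is true
  parcel in flood zone: no → false
  lot coverage < 89%: 19 < 89 is true
  lot area between 1300 sq ft and 70422 sq ft: 11054 in [1300, 70422] is true
Combine:
[1.1.1.1] true AND false = false
[1.1.1.2] false OR true = true
[1.1.1] exactly-one(false, true) = true
[1.1.2.2] true AND true = true
[1.1.2.3] true AND true = true
[1.1.2] true AND true AND true = true
[1.1.3.1.1] true AND true = true
[1.1.3.1.2.1] true AND false AND false = false
[1.1.3.1.2] NOT false = true
[1.1.3.1] true AND true = true
[1.1.3] NOT true = false
[1.1] true AND true AND false = false
[1] NOT false = true
[2] true → true = true
[root] true AND true = true
Overall: true → issued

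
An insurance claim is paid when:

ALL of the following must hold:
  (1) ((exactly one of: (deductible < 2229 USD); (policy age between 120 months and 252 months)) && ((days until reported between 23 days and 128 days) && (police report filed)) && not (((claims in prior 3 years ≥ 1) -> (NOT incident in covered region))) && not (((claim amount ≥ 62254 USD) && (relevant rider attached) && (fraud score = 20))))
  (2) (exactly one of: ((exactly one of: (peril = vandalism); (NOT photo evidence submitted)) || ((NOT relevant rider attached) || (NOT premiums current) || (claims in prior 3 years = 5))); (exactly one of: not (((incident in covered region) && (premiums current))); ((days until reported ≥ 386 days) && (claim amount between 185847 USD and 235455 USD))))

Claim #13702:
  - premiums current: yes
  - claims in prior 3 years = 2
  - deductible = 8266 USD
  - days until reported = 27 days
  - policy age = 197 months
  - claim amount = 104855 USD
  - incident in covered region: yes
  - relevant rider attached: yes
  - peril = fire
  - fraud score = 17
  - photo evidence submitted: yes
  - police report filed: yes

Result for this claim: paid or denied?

Atomic conditions:
  deductible < 2229 USD: 8266 < 2229 is false
  policy age between 120 months and 252 months: 197 in [120, 252] is true
  days until reported between 23 days and 128 days: 27 in [23, 128] is true
  police report filed: yes → true
  claims in prior 3 years ≥ 1: 2 ≥ 1 is true
  NOT incident in covered region: yes → false
  claim amount ≥ 62254 USD: 104855 ≥ 62254 is true
  relevant rider attached: yes → true
  fraud score = 20: 17 == 20 is false
  peril = vandalism: fire == vandalism is false
  NOT photo evidence submitted: yes → false
  NOT relevant rider attached: yes → false
  NOT premiums current: yes → false
  claims in prior 3 years = 5: 2 == 5 is false
  incident in covered region: yes → true
  premiums current: yes → true
  days until reported ≥ 386 days: 27 ≥ 386 is false
  claim amount between 185847 USD and 235455 USD: 104855 in [185847, 235455] is false
Combine:
[1.1] exactly-one(false, true) = true
[1.2] true AND true = true
[1.3.1] true → false = false
[1.3] NOT false = true
[1.4.1] true AND true AND false = false
[1.4] NOT false = true
[1] true AND true AND true AND true = true
[2.1.1] exactly-one(false, false) = false
[2.1.2] false OR false OR false = false
[2.1] false OR false = false
[2.2.1.1] true AND true = true
[2.2.1] NOT true = false
[2.2.2] false AND false = false
[2.2] exactly-one(false, false) = false
[2] exactly-one(false, false) = false
[root] true AND false = false
Overall: false → denied

Denied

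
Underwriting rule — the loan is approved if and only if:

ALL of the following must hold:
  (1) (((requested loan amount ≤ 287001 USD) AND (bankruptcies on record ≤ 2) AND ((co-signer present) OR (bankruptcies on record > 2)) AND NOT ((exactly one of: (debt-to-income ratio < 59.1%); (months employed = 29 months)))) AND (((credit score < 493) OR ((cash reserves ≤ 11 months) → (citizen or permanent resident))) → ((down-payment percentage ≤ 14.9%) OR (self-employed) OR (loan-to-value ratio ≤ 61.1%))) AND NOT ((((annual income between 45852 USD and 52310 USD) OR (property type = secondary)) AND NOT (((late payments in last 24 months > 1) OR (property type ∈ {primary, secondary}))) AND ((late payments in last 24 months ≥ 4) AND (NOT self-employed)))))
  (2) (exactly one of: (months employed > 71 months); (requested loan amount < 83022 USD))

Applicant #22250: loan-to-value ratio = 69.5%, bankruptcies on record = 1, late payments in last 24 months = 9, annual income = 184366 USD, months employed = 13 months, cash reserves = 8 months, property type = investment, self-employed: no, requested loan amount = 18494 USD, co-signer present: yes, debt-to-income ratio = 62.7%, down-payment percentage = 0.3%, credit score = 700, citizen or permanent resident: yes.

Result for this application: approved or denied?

Approved

Atomic conditions:
  requested loan amount ≤ 287001 USD: 18494 ≤ 287001 is true
  bankruptcies on record ≤ 2: 1 ≤ 2 is true
  co-signer present: yes → true
  bankruptcies on record > 2: 1 > 2 is false
  debt-to-income ratio < 59.1%: 62.7 < 59.1 is false
  months employed = 29 months: 13 == 29 is false
  credit score < 493: 700 < 493 is false
  cash reserves ≤ 11 months: 8 ≤ 11 is true
  citizen or permanent resident: yes → true
  down-payment percentage ≤ 14.9%: 0.3 ≤ 14.9 is true
  self-employed: no → false
  loan-to-value ratio ≤ 61.1%: 69.5 ≤ 61.1 is false
  annual income between 45852 USD and 52310 USD: 184366 in [45852, 52310] is false
  property type = secondary: investment == secondary is false
  late payments in last 24 months > 1: 9 > 1 is true
  property type ∈ {primary, secondary}: investment is not in the set → false
  late payments in last 24 months ≥ 4: 9 ≥ 4 is true
  NOT self-employed: no → true
  months employed > 71 months: 13 > 71 is false
  requested loan amount < 83022 USD: 18494 < 83022 is true
Combine:
[1.1.3] true OR false = true
[1.1.4.1] exactly-one(false, false) = false
[1.1.4] NOT false = true
[1.1] true AND true AND true AND true = true
[1.2.1.2] true → true = true
[1.2.1] false OR true = true
[1.2.2] true OR false OR false = true
[1.2] true → true = true
[1.3.1.1] false OR false = false
[1.3.1.2.1] true OR false = true
[1.3.1.2] NOT true = false
[1.3.1.3] true AND true = true
[1.3.1] false AND false AND true = false
[1.3] NOT false = true
[1] true AND true AND true = true
[2] exactly-one(false, true) = true
[root] true AND true = true
Overall: true → approved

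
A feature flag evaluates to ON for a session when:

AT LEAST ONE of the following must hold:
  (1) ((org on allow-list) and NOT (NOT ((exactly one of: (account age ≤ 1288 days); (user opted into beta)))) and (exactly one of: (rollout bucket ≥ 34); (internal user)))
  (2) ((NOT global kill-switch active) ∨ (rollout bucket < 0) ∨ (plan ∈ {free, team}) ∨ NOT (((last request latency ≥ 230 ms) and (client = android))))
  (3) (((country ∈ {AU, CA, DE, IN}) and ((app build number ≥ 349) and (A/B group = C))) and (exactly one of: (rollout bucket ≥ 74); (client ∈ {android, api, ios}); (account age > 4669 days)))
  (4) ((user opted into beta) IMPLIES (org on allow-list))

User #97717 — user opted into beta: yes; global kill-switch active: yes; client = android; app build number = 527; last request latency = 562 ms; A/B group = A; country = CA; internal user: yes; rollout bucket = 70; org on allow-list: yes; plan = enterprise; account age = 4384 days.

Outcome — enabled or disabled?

Enabled

Atomic conditions:
  org on allow-list: yes → true
  account age ≤ 1288 days: 4384 ≤ 1288 is false
  user opted into beta: yes → true
  rollout bucket ≥ 34: 70 ≥ 34 is true
  internal user: yes → true
  NOT global kill-switch active: yes → false
  rollout bucket < 0: 70 < 0 is false
  plan ∈ {free, team}: enterprise is not in the set → false
  last request latency ≥ 230 ms: 562 ≥ 230 is true
  client = android: android == android is true
  country ∈ {AU, CA, DE, IN}: CA is in the set → true
  app build number ≥ 349: 527 ≥ 349 is true
  A/B group = C: A == C is false
  rollout bucket ≥ 74: 70 ≥ 74 is false
  client ∈ {android, api, ios}: android is in the set → true
  account age > 4669 days: 4384 > 4669 is false
Combine:
[1.2.1.1] exactly-one(false, true) = true
[1.2.1] NOT true = false
[1.2] NOT false = true
[1.3] exactly-one(true, true) = false
[1] true AND true AND false = false
[2.4.1] true AND true = true
[2.4] NOT true = false
[2] false OR false OR false OR false = false
[3.1.2] true AND false = false
[3.1] true AND false = false
[3.2] exactly-one(false, true, false) = true
[3] false AND true = false
[4] true → true = true
[root] false OR false OR false OR true = true
Overall: true → enabled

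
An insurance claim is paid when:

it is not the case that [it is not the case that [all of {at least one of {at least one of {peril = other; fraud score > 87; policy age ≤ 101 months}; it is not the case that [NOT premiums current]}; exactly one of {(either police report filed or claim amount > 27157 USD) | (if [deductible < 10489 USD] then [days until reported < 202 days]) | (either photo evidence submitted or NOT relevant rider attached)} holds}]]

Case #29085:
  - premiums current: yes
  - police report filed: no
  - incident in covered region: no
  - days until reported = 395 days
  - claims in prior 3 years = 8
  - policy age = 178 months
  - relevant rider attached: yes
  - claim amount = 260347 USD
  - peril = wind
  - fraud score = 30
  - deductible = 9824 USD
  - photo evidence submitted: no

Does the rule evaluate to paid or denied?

Paid

Atomic conditions:
  peril = other: wind == other is false
  fraud score > 87: 30 > 87 is false
  policy age ≤ 101 months: 178 ≤ 101 is false
  NOT premiums current: yes → false
  police report filed: no → false
  claim amount > 27157 USD: 260347 > 27157 is true
  deductible < 10489 USD: 9824 < 10489 is true
  days until reported < 202 days: 395 < 202 is false
  photo evidence submitted: no → false
  NOT relevant rider attached: yes → false
Combine:
[1.1.1.1] false OR false OR false = false
[1.1.1.2] NOT false = true
[1.1.1] false OR true = true
[1.1.2.1] false OR true = true
[1.1.2.2] true → false = false
[1.1.2.3] false OR false = false
[1.1.2] exactly-one(true, false, false) = true
[1.1] true AND true = true
[1] NOT true = false
[root] NOT false = true
Overall: true → paid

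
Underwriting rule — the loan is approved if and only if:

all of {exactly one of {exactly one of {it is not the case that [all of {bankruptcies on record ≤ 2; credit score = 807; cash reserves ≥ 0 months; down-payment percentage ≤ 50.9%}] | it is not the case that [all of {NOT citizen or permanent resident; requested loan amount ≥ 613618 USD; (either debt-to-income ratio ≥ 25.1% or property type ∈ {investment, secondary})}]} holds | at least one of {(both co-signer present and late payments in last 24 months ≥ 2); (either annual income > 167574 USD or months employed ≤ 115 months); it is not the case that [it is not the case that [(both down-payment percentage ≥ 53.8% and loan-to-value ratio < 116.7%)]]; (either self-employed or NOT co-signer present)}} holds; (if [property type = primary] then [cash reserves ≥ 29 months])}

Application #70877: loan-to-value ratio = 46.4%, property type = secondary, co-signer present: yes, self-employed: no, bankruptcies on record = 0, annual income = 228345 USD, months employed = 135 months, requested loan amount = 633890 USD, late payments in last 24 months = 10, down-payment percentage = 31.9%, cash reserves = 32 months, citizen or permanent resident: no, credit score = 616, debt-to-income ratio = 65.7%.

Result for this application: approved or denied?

Denied

Atomic conditions:
  bankruptcies on record ≤ 2: 0 ≤ 2 is true
  credit score = 807: 616 == 807 is false
  cash reserves ≥ 0 months: 32 ≥ 0 is true
  down-payment percentage ≤ 50.9%: 31.9 ≤ 50.9 is true
  NOT citizen or permanent resident: no → true
  requested loan amount ≥ 613618 USD: 633890 ≥ 613618 is true
  debt-to-income ratio ≥ 25.1%: 65.7 ≥ 25.1 is true
  property type ∈ {investment, secondary}: secondary is in the set → true
  co-signer present: yes → true
  late payments in last 24 months ≥ 2: 10 ≥ 2 is true
  annual income > 167574 USD: 228345 > 167574 is true
  months employed ≤ 115 months: 135 ≤ 115 is false
  down-payment percentage ≥ 53.8%: 31.9 ≥ 53.8 is false
  loan-to-value ratio < 116.7%: 46.4 < 116.7 is true
  self-employed: no → false
  NOT co-signer present: yes → false
  property type = primary: secondary == primary is false
  cash reserves ≥ 29 months: 32 ≥ 29 is true
Combine:
[1.1.1.1] true AND false AND true AND true = false
[1.1.1] NOT false = true
[1.1.2.1.3] true OR true = true
[1.1.2.1] true AND true AND true = true
[1.1.2] NOT true = false
[1.1] exactly-one(true, false) = true
[1.2.1] true AND true = true
[1.2.2] true OR false = true
[1.2.3.1.1] false AND true = false
[1.2.3.1] NOT false = true
[1.2.3] NOT true = false
[1.2.4] false OR false = false
[1.2] true OR true OR false OR false = true
[1] exactly-one(true, true) = false
[2] false → true (antecedent false ⇒ implication holds) = true
[root] false AND true = false
Overall: false → denied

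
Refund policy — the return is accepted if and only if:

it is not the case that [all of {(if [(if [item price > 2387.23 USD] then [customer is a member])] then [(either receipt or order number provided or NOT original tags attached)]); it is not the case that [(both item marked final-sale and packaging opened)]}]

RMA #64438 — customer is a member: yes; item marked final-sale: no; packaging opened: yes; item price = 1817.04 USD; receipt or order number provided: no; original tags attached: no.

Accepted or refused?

Refused

Atomic conditions:
  item price > 2387.23 USD: 1817.04 > 2387.23 is false
  customer is a member: yes → true
  receipt or order number provided: no → false
  NOT original tags attached: no → true
  item marked final-sale: no → false
  packaging opened: yes → true
Combine:
[1.1.1] false → true (antecedent false ⇒ implication holds) = true
[1.1.2] false OR true = true
[1.1] true → true = true
[1.2.1] false AND true = false
[1.2] NOT false = true
[1] true AND true = true
[root] NOT true = false
Overall: false → refused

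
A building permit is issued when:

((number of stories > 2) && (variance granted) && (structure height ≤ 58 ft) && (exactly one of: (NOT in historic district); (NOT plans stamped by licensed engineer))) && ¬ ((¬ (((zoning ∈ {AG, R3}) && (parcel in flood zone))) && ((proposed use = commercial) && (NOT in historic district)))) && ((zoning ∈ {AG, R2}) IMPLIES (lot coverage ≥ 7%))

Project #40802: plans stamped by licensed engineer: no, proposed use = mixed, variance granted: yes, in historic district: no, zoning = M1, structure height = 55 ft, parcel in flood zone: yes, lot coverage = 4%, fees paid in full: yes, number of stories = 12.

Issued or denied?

Denied

Atomic conditions:
  number of stories > 2: 12 > 2 is true
  variance granted: yes → true
  structure height ≤ 58 ft: 55 ≤ 58 is true
  NOT in historic district: no → true
  NOT plans stamped by licensed engineer: no → true
  zoning ∈ {AG, R3}: M1 is not in the set → false
  parcel in flood zone: yes → true
  proposed use = commercial: mixed == commercial is false
  zoning ∈ {AG, R2}: M1 is not in the set → false
  lot coverage ≥ 7%: 4 ≥ 7 is false
Combine:
[1.4] exactly-one(true, true) = false
[1] true AND true AND true AND false = false
[2.1.1.1] false AND true = false
[2.1.1] NOT false = true
[2.1.2] false AND true = false
[2.1] true AND false = false
[2] NOT false = true
[3] false → false (antecedent false ⇒ implication holds) = true
[root] false AND true AND true = false
Overall: false → denied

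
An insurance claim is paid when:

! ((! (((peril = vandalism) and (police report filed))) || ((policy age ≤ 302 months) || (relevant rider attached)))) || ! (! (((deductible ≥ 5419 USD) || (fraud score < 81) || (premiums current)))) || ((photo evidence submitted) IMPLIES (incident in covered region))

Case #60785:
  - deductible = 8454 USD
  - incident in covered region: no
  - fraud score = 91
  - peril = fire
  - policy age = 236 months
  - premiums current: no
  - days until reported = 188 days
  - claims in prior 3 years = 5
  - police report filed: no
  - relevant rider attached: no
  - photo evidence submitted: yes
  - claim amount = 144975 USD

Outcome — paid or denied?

Atomic conditions:
  peril = vandalism: fire == vandalism is false
  police report filed: no → false
  policy age ≤ 302 months: 236 ≤ 302 is true
  relevant rider attached: no → false
  deductible ≥ 5419 USD: 8454 ≥ 5419 is true
  fraud score < 81: 91 < 81 is false
  premiums current: no → false
  photo evidence submitted: yes → true
  incident in covered region: no → false
Combine:
[1.1.1.1] false AND false = false
[1.1.1] NOT false = true
[1.1.2] true OR false = true
[1.1] true OR true = true
[1] NOT true = false
[2.1.1] true OR false OR false = true
[2.1] NOT true = false
[2] NOT false = true
[3] true → false = false
[root] false OR true OR false = true
Overall: true → paid

Paid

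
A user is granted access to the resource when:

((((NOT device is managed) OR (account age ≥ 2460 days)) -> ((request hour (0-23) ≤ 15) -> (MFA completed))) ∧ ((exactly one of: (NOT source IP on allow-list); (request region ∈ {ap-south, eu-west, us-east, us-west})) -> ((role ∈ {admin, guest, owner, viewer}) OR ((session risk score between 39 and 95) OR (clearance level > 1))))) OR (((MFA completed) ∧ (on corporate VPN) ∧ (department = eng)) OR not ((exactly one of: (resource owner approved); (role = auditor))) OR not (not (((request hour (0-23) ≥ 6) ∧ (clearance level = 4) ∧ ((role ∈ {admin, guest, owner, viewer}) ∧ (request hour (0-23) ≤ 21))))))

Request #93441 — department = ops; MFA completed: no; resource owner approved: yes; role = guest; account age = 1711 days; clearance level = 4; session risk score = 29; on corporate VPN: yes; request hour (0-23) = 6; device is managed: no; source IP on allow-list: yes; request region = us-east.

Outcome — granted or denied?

Atomic conditions:
  NOT device is managed: no → true
  account age ≥ 2460 days: 1711 ≥ 2460 is false
  request hour (0-23) ≤ 15: 6 ≤ 15 is true
  MFA completed: no → false
  NOT source IP on allow-list: yes → false
  request region ∈ {ap-south, eu-west, us-east, us-west}: us-east is in the set → true
  role ∈ {admin, guest, owner, viewer}: guest is in the set → true
  session risk score between 39 and 95: 29 in [39, 95] is false
  clearance level > 1: 4 > 1 is true
  on corporate VPN: yes → true
  department = eng: ops == eng is false
  resource owner approved: yes → true
  role = auditor: guest == auditor is false
  request hour (0-23) ≥ 6: 6 ≥ 6 is true
  clearance level = 4: 4 == 4 is true
  request hour (0-23) ≤ 21: 6 ≤ 21 is true
Combine:
[1.1.1] true OR false = true
[1.1.2] true → false = false
[1.1] true → false = false
[1.2.1] exactly-one(false, true) = true
[1.2.2.2] false OR true = true
[1.2.2] true OR true = true
[1.2] true → true = true
[1] false AND true = false
[2.1] false AND true AND false = false
[2.2.1] exactly-one(true, false) = true
[2.2] NOT true = false
[2.3.1.1.3] true AND true = true
[2.3.1.1] true AND true AND true = true
[2.3.1] NOT true = false
[2.3] NOT false = true
[2] false OR false OR true = true
[root] false OR true = true
Overall: true → granted

Granted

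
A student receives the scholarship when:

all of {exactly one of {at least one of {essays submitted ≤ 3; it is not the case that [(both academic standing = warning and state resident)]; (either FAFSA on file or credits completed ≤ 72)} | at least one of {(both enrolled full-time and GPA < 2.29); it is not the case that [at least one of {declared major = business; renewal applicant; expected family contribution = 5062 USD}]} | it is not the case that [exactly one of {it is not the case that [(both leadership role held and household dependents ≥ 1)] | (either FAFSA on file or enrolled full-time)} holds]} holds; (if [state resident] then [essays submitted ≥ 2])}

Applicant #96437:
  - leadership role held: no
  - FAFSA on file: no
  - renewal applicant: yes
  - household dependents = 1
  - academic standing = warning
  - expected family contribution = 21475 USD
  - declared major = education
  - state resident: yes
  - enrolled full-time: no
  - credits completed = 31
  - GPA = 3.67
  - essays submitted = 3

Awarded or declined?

Atomic conditions:
  essays submitted ≤ 3: 3 ≤ 3 is true
  academic standing = warning: warning == warning is true
  state resident: yes → true
  FAFSA on file: no → false
  credits completed ≤ 72: 31 ≤ 72 is true
  enrolled full-time: no → false
  GPA < 2.29: 3.67 < 2.29 is false
  declared major = business: education == business is false
  renewal applicant: yes → true
  expected family contribution = 5062 USD: 21475 == 5062 is false
  leadership role held: no → false
  household dependents ≥ 1: 1 ≥ 1 is true
  essays submitted ≥ 2: 3 ≥ 2 is true
Combine:
[1.1.2.1] true AND true = true
[1.1.2] NOT true = false
[1.1.3] false OR true = true
[1.1] true OR false OR true = true
[1.2.1] false AND false = false
[1.2.2.1] false OR true OR false = true
[1.2.2] NOT true = false
[1.2] false OR false = false
[1.3.1.1.1] false AND true = false
[1.3.1.1] NOT false = true
[1.3.1.2] false OR false = false
[1.3.1] exactly-one(true, false) = true
[1.3] NOT true = false
[1] exactly-one(true, false, false) = true
[2] true → true = true
[root] true AND true = true
Overall: true → awarded

Awarded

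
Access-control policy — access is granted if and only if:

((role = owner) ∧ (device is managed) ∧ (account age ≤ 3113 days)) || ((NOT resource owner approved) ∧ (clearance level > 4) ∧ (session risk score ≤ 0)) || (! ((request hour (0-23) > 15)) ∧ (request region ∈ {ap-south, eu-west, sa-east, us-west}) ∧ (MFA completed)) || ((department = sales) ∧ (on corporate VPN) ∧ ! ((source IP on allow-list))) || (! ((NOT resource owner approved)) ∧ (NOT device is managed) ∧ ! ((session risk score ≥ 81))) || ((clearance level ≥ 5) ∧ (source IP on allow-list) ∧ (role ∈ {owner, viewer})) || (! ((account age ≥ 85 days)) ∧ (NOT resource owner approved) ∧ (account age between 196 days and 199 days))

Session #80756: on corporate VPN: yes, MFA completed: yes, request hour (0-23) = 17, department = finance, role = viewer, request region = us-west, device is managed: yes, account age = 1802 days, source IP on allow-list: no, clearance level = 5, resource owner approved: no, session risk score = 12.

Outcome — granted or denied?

Denied

Atomic conditions:
  role = owner: viewer == owner is false
  device is managed: yes → true
  account age ≤ 3113 days: 1802 ≤ 3113 is true
  NOT resource owner approved: no → true
  clearance level > 4: 5 > 4 is true
  session risk score ≤ 0: 12 ≤ 0 is false
  request hour (0-23) > 15: 17 > 15 is true
  request region ∈ {ap-south, eu-west, sa-east, us-west}: us-west is in the set → true
  MFA completed: yes → true
  department = sales: finance == sales is false
  on corporate VPN: yes → true
  source IP on allow-list: no → false
  NOT device is managed: yes → false
  session risk score ≥ 81: 12 ≥ 81 is false
  clearance level ≥ 5: 5 ≥ 5 is true
  role ∈ {owner, viewer}: viewer is in the set → true
  account age ≥ 85 days: 1802 ≥ 85 is true
  account age between 196 days and 199 days: 1802 in [196, 199] is false
Combine:
[1] false AND true AND true = false
[2] true AND true AND false = false
[3.1] NOT true = false
[3] false AND true AND true = false
[4.3] NOT false = true
[4] false AND true AND true = false
[5.1] NOT true = false
[5.3] NOT false = true
[5] false AND false AND true = false
[6] true AND false AND true = false
[7.1] NOT true = false
[7] false AND true AND false = false
[root] false OR false OR false OR false OR false OR false OR false = false
Overall: false → denied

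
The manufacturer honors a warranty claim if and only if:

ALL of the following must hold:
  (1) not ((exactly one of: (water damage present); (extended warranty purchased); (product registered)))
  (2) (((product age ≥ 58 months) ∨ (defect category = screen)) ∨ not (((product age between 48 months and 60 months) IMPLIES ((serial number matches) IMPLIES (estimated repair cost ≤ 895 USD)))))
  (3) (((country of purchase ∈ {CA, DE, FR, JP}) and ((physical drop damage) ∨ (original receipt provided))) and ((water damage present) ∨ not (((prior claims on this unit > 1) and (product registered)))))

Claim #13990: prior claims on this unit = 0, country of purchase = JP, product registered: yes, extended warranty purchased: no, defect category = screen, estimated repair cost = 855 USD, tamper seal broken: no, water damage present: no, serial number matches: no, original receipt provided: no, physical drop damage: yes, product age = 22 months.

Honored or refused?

Atomic conditions:
  water damage present: no → false
  extended warranty purchased: no → false
  product registered: yes → true
  product age ≥ 58 months: 22 ≥ 58 is false
  defect category = screen: screen == screen is true
  product age between 48 months and 60 months: 22 in [48, 60] is false
  serial number matches: no → false
  estimated repair cost ≤ 895 USD: 855 ≤ 895 is true
  country of purchase ∈ {CA, DE, FR, JP}: JP is in the set → true
  physical drop damage: yes → true
  original receipt provided: no → false
  prior claims on this unit > 1: 0 > 1 is false
Combine:
[1.1] exactly-one(false, false, true) = true
[1] NOT true = false
[2.1] false OR true = true
[2.2.1.2] false → true (antecedent false ⇒ implication holds) = true
[2.2.1] false → true (antecedent false ⇒ implication holds) = true
[2.2] NOT true = false
[2] true OR false = true
[3.1.2] true OR false = true
[3.1] true AND true = true
[3.2.2.1] false AND true = false
[3.2.2] NOT false = true
[3.2] false OR true = true
[3] true AND true = true
[root] false AND true AND true = false
Overall: false → refused

Refused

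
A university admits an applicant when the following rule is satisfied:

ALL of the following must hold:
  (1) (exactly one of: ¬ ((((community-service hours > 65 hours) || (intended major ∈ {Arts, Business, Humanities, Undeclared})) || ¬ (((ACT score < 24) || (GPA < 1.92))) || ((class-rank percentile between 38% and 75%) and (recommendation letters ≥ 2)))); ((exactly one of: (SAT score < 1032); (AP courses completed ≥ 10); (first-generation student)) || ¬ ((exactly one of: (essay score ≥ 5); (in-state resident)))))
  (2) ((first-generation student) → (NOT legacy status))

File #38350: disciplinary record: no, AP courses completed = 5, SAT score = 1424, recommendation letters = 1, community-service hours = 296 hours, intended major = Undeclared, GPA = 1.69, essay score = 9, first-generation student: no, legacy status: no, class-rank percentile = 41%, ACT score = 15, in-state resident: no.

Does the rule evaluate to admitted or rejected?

Rejected

Atomic conditions:
  community-service hours > 65 hours: 296 > 65 is true
  intended major ∈ {Arts, Business, Humanities, Undeclared}: Undeclared is in the set → true
  ACT score < 24: 15 < 24 is true
  GPA < 1.92: 1.69 < 1.92 is true
  class-rank percentile between 38% and 75%: 41 in [38, 75] is true
  recommendation letters ≥ 2: 1 ≥ 2 is false
  SAT score < 1032: 1424 < 1032 is false
  AP courses completed ≥ 10: 5 ≥ 10 is false
  first-generation student: no → false
  essay score ≥ 5: 9 ≥ 5 is true
  in-state resident: no → false
  NOT legacy status: no → true
Combine:
[1.1.1.1] true OR true = true
[1.1.1.2.1] true OR true = true
[1.1.1.2] NOT true = false
[1.1.1.3] true AND false = false
[1.1.1] true OR false OR false = true
[1.1] NOT true = false
[1.2.1] exactly-one(false, false, false) = false
[1.2.2.1] exactly-one(true, false) = true
[1.2.2] NOT true = false
[1.2] false OR false = false
[1] exactly-one(false, false) = false
[2] false → true (antecedent false ⇒ implication holds) = true
[root] false AND true = false
Overall: false → rejected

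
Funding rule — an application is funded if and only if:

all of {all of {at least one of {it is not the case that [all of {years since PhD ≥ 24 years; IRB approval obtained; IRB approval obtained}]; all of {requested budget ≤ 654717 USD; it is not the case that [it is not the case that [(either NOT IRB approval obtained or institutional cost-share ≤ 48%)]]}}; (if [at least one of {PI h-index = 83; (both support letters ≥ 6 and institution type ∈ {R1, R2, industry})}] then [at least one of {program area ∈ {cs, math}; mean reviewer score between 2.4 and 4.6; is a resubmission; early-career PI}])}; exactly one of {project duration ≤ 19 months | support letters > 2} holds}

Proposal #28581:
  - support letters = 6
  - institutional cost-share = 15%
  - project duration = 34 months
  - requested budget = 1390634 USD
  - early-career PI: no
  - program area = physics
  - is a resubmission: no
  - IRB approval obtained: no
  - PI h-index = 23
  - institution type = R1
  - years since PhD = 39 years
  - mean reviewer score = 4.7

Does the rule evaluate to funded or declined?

Declined

Atomic conditions:
  years since PhD ≥ 24 years: 39 ≥ 24 is true
  IRB approval obtained: no → false
  requested budget ≤ 654717 USD: 1390634 ≤ 654717 is false
  NOT IRB approval obtained: no → true
  institutional cost-share ≤ 48%: 15 ≤ 48 is true
  PI h-index = 83: 23 == 83 is false
  support letters ≥ 6: 6 ≥ 6 is true
  institution type ∈ {R1, R2, industry}: R1 is in the set → true
  program area ∈ {cs, math}: physics is not in the set → false
  mean reviewer score between 2.4 and 4.6: 4.7 in [2.4, 4.6] is false
  is a resubmission: no → false
  early-career PI: no → false
  project duration ≤ 19 months: 34 ≤ 19 is false
  support letters > 2: 6 > 2 is true
Combine:
[1.1.1.1] true AND false AND false = false
[1.1.1] NOT false = true
[1.1.2.2.1.1] true OR true = true
[1.1.2.2.1] NOT true = false
[1.1.2.2] NOT false = true
[1.1.2] false AND true = false
[1.1] true OR false = true
[1.2.1.2] true AND true = true
[1.2.1] false OR true = true
[1.2.2] false OR false OR false OR false = false
[1.2] true → false = false
[1] true AND false = false
[2] exactly-one(false, true) = true
[root] false AND true = false
Overall: false → declined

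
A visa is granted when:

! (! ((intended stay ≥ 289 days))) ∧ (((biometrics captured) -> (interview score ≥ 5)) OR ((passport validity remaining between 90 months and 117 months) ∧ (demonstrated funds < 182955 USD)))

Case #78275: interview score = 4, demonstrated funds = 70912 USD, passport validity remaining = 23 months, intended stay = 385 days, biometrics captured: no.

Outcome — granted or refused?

Atomic conditions:
  intended stay ≥ 289 days: 385 ≥ 289 is true
  biometrics captured: no → false
  interview score ≥ 5: 4 ≥ 5 is false
  passport validity remaining between 90 months and 117 months: 23 in [90, 117] is false
  demonstrated funds < 182955 USD: 70912 < 182955 is true
Combine:
[1.1] NOT true = false
[1] NOT false = true
[2.1] false → false (antecedent false ⇒ implication holds) = true
[2.2] false AND true = false
[2] true OR false = true
[root] true AND true = true
Overall: true → granted

Granted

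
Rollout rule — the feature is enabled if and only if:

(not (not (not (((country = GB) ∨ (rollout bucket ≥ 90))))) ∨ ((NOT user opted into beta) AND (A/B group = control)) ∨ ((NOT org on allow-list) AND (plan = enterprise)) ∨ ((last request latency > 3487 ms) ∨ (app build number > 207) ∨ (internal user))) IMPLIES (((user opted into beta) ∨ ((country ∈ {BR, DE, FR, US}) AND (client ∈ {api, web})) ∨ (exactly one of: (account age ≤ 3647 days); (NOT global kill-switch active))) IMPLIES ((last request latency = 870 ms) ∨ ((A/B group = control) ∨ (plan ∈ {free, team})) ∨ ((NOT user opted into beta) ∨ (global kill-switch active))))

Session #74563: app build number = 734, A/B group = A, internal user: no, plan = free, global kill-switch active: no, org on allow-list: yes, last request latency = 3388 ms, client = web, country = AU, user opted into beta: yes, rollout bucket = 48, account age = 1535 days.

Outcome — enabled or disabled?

Atomic conditions:
  country = GB: AU == GB is false
  rollout bucket ≥ 90: 48 ≥ 90 is false
  NOT user opted into beta: yes → false
  A/B group = control: A == control is false
  NOT org on allow-list: yes → false
  plan = enterprise: free == enterprise is false
  last request latency > 3487 ms: 3388 > 3487 is false
  app build number > 207: 734 > 207 is true
  internal user: no → false
  user opted into beta: yes → true
  country ∈ {BR, DE, FR, US}: AU is not in the set → false
  client ∈ {api, web}: web is in the set → true
  account age ≤ 3647 days: 1535 ≤ 3647 is true
  NOT global kill-switch active: no → true
  last request latency = 870 ms: 3388 == 870 is false
  plan ∈ {free, team}: free is in the set → true
  global kill-switch active: no → false
Combine:
[1.1.1.1.1] false OR false = false
[1.1.1.1] NOT false = true
[1.1.1] NOT true = false
[1.1] NOT false = true
[1.2] false AND false = false
[1.3] false AND false = false
[1.4] false OR true OR false = true
[1] true OR false OR false OR true = true
[2.1.2] false AND true = false
[2.1.3] exactly-one(true, true) = false
[2.1] true OR false OR false = true
[2.2.2] false OR true = true
[2.2.3] false OR false = false
[2.2] false OR true OR false = true
[2] true → true = true
[root] true → true = true
Overall: true → enabled

Enabled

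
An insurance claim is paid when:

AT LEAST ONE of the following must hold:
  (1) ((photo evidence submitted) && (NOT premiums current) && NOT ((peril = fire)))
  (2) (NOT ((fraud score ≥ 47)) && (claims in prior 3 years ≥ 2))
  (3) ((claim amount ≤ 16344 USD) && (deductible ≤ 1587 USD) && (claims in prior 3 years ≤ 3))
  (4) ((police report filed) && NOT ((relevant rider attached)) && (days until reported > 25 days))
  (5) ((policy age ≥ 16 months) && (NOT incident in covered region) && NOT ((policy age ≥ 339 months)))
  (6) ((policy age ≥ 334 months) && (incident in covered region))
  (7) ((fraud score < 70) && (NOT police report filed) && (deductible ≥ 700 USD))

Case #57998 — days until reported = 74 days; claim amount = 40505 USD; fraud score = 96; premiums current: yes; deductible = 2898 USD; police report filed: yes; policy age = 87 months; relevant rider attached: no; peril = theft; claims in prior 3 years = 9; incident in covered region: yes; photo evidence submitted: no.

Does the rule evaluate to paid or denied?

Paid

Atomic conditions:
  photo evidence submitted: no → false
  NOT premiums current: yes → false
  peril = fire: theft == fire is false
  fraud score ≥ 47: 96 ≥ 47 is true
  claims in prior 3 years ≥ 2: 9 ≥ 2 is true
  claim amount ≤ 16344 USD: 40505 ≤ 16344 is false
  deductible ≤ 1587 USD: 2898 ≤ 1587 is false
  claims in prior 3 years ≤ 3: 9 ≤ 3 is false
  police report filed: yes → true
  relevant rider attached: no → false
  days until reported > 25 days: 74 > 25 is true
  policy age ≥ 16 months: 87 ≥ 16 is true
  NOT incident in covered region: yes → false
  policy age ≥ 339 months: 87 ≥ 339 is false
  policy age ≥ 334 months: 87 ≥ 334 is false
  incident in covered region: yes → true
  fraud score < 70: 96 < 70 is false
  NOT police report filed: yes → false
  deductible ≥ 700 USD: 2898 ≥ 700 is true
Combine:
[1.3] NOT false = true
[1] false AND false AND true = false
[2.1] NOT true = false
[2] false AND true = false
[3] false AND false AND false = false
[4.2] NOT false = true
[4] true AND true AND true = true
[5.3] NOT false = true
[5] true AND false AND true = false
[6] false AND true = false
[7] false AND false AND true = false
[root] false OR false OR false OR true OR false OR false OR false = true
Overall: true → paid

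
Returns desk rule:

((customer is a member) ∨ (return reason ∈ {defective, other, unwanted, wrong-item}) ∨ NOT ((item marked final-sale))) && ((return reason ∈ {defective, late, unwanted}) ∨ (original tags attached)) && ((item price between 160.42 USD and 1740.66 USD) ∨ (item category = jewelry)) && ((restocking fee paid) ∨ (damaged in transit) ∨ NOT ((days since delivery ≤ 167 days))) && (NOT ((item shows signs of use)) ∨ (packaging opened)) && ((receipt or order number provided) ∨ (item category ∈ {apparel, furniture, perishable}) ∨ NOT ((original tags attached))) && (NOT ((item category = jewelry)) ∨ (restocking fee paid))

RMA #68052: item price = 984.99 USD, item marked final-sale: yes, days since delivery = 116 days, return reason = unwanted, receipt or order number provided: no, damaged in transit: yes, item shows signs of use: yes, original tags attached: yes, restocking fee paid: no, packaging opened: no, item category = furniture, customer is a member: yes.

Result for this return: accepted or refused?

Atomic conditions:
  customer is a member: yes → true
  return reason ∈ {defective, other, unwanted, wrong-item}: unwanted is in the set → true
  item marked final-sale: yes → true
  return reason ∈ {defective, late, unwanted}: unwanted is in the set → true
  original tags attached: yes → true
  item price between 160.42 USD and 1740.66 USD: 984.99 in [160.42, 1740.66] is true
  item category = jewelry: furniture == jewelry is false
  restocking fee paid: no → false
  damaged in transit: yes → true
  days since delivery ≤ 167 days: 116 ≤ 167 is true
  item shows signs of use: yes → true
  packaging opened: no → false
  receipt or order number provided: no → false
  item category ∈ {apparel, furniture, perishable}: furniture is in the set → true
Combine:
[1.3] NOT true = false
[1] true OR true OR false = true
[2] true OR true = true
[3] true OR false = true
[4.3] NOT true = false
[4] false OR true OR false = true
[5.1] NOT true = false
[5] false OR false = false
[6.3] NOT true = false
[6] false OR true OR false = true
[7.1] NOT false = true
[7] true OR false = true
[root] true AND true AND true AND true AND false AND true AND true = false
Overall: false → refused

Refused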